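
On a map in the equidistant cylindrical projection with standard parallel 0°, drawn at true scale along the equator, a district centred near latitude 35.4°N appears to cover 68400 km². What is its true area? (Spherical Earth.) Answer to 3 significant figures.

For the equirectangular projection with φ₀ = 0 (plate carrée), h = 1 along meridians and k = sec φ along parallels.
Areal scale = h·k = 1 × sec φ; at 35.4°, h = 1.000, k = 1.227, so h·k = 1.227.
True area = apparent / (areal scale) = 68400 / 1.227 ≈ 55800 km².

55800 km²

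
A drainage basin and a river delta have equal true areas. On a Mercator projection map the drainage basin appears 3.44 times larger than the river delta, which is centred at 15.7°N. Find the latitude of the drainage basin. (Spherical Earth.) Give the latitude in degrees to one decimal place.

58.7°

On Mercator, (apparent₁)/(apparent₂) = sec²φ₁ / sec²φ₂ when true areas are equal.
cos²φ₂ / cos²φ₁ = 3.44  ⇒  cos φ₁ = cos 15.7° / √3.44 = 0.9627/1.855 = 0.5190.
φ₁ = arccos(0.5190) ≈ 58.7°.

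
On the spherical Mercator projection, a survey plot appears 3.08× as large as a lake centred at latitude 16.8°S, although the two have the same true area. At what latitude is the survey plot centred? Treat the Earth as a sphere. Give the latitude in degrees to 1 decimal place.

On Mercator, (apparent₁)/(apparent₂) = sec²φ₁ / sec²φ₂ when true areas are equal.
cos²φ₂ / cos²φ₁ = 3.08  ⇒  cos φ₁ = cos 16.8° / √3.08 = 0.9573/1.755 = 0.5455.
φ₁ = arccos(0.5455) ≈ 56.9°.

56.9°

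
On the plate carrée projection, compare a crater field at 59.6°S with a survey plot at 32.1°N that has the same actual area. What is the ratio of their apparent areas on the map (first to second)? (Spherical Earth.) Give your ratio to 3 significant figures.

1.67

Plate carrée maps x = Rλ, y = Rφ. The meridian scale is h = 1 and the parallel scale is k = 1/cos φ = sec φ.
Areal scale at 59.6°: h·k = 1.000 × 1.976 = 1.976.
Areal scale at 32.1°: h·k = 1.000 × 1.180 = 1.180.
Ratio = 1.976/1.180 ≈ 1.67.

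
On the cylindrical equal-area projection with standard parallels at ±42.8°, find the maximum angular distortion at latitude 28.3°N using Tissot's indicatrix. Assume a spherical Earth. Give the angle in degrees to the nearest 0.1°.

20.8°

Cylindrical equal-area (φ₀ = 42.8°): h = cos φ / cos 42.8° along meridians, k = cos 42.8° / cos φ along parallels; h·k = 1.
At 28.3°: h = 1.200, k = 0.8333; principal scales a = 1.200, b = 0.8333.
sin(ω/2) = (a − b)/(a + b) = 0.3667/2.033 = 0.1803, so ω = 2 arcsin(0.1803) ≈ 20.8°.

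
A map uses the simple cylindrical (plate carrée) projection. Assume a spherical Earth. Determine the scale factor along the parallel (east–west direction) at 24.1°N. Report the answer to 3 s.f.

1.10

In the plate carrée (x = Rλ, y = Rφ), meridians are true-scale (h = 1) and parallels are stretched by k = sec φ.
k = 1/cos 24.1° = 1/0.9128 = 1.095.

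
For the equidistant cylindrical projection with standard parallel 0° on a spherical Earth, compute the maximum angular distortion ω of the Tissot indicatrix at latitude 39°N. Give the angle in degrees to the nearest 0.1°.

Plate carrée maps x = Rλ, y = Rφ. The meridian scale is h = 1 and the parallel scale is k = 1/cos φ = sec φ.
At 39°: h = 1.000, k = 1.287; principal scales a = 1.287, b = 1.000.
sin(ω/2) = (a − b)/(a + b) = 0.2868/2.287 = 0.1254, so ω = 2 arcsin(0.1254) ≈ 14.4°.

14.4°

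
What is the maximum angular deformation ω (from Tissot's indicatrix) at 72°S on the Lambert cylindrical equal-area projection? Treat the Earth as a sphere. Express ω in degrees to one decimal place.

111.3°

The Lambert cylindrical equal-area projection is the cylindrical equal-area projection with its standard parallel at the equator (φ₀ = 0). For cylindrical equal-area with standard parallel φ₀, h = cos φ / cos φ₀ and k = cos φ₀ / cos φ, so h·k = 1.
At 72°: h = 0.3090, k = 3.236; principal scales a = 3.236, b = 0.3090.
sin(ω/2) = (a − b)/(a + b) = 2.927/3.545 = 0.8257, so ω = 2 arcsin(0.8257) ≈ 111.3°.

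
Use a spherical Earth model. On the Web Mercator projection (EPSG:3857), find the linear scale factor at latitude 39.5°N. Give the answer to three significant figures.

For Mercator, h = k = sec φ (a conformal cylindrical projection has a single point scale, 1/cos φ).
k = 1/cos 39.5° = 1/0.7716 = 1.296.

1.30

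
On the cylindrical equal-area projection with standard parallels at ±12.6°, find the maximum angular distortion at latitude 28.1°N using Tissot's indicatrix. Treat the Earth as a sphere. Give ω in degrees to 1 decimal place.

A cylindrical equal-area projection with standard parallel φ₀ has meridian scale h = cos φ / cos φ₀ and parallel scale k = cos φ₀ / cos φ (so areas are preserved, h·k = 1).
At 28.1°: h = 0.9039, k = 1.106; principal scales a = 1.106, b = 0.9039.
sin(ω/2) = (a − b)/(a + b) = 0.2024/2.010 = 0.1007, so ω = 2 arcsin(0.1007) ≈ 11.6°.

11.6°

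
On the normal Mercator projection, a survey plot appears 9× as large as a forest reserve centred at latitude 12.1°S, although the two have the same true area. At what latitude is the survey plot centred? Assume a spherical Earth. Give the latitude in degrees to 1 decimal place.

71.0°

Mercator areal scale is sec²φ, so apparent-area ratio = sec²φ₁ / sec²φ₂ = cos²φ₂ / cos²φ₁.
cos²φ₂ / cos²φ₁ = 9  ⇒  cos φ₁ = cos 12.1° / √9 = 0.9778/3.000 = 0.3259.
φ₁ = arccos(0.3259) ≈ 71.0°.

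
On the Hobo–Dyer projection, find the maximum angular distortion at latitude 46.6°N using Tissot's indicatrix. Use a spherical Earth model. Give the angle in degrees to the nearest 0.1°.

16.4°

Hobo–Dyer is a cylindrical equal-area projection with standard parallels at ±37.5°. A cylindrical equal-area projection with standard parallel φ₀ has meridian scale h = cos φ / cos φ₀ and parallel scale k = cos φ₀ / cos φ (so areas are preserved, h·k = 1).
At 46.6°: h = 0.8661, k = 1.155; principal scales a = 1.155, b = 0.8661.
sin(ω/2) = (a − b)/(a + b) = 0.2886/2.021 = 0.1428, so ω = 2 arcsin(0.1428) ≈ 16.4°.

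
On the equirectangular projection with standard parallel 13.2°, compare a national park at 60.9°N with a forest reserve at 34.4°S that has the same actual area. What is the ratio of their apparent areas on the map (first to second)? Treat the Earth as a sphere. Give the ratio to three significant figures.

The equidistant cylindrical projection with φ₀ = 13.2° has h = 1 (meridians true) and k = cos φ₀ / cos φ along parallels.
Areal scale at 60.9°: h·k = 1.000 × 2.002 = 2.002.
Areal scale at 34.4°: h·k = 1.000 × 1.180 = 1.180.
Ratio = 2.002/1.180 ≈ 1.70.

1.70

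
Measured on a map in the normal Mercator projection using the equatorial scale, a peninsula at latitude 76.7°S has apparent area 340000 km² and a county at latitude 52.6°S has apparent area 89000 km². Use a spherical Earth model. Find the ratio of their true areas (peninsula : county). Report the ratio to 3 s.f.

0.548

Since Mercator area scale is 1/cos²φ, the true area equals the apparent area multiplied by cos²φ.
True area of peninsula: 340000 × cos²(76.7°) = 340000 × 0.05292 = 17990 km².
True area of county: 89000 × cos²(52.6°) = 89000 × 0.3689 = 32830 km².
Ratio = 17990 / 32830 ≈ 0.548.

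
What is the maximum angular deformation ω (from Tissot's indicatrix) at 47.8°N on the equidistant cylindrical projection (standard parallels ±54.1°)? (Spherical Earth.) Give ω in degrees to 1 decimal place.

The equidistant cylindrical projection with φ₀ = 54.1° has h = 1 (meridians true) and k = cos φ₀ / cos φ along parallels.
At 47.8°: h = 1.000, k = 0.8729; principal scales a = 1.000, b = 0.8729.
sin(ω/2) = (a − b)/(a + b) = 0.1271/1.873 = 0.06784, so ω = 2 arcsin(0.06784) ≈ 7.8°.

7.8°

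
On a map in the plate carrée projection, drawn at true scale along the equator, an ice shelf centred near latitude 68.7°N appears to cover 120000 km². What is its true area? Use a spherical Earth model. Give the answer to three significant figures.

In the plate carrée (x = Rλ, y = Rφ), meridians are true-scale (h = 1) and parallels are stretched by k = sec φ.
Areal scale = h·k = 1 × sec φ; at 68.7°, h = 1.000, k = 2.753, so h·k = 2.753.
True area = apparent / (areal scale) = 120000 / 2.753 ≈ 43600 km².

43600 km²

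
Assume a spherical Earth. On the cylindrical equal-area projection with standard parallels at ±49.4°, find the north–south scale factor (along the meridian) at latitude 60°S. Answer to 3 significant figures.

0.768

A cylindrical equal-area projection with standard parallel φ₀ has meridian scale h = cos φ / cos φ₀ and parallel scale k = cos φ₀ / cos φ (so areas are preserved, h·k = 1).
h = cos 60° / cos 49.4° = 0.5000/0.6508 = 0.7683.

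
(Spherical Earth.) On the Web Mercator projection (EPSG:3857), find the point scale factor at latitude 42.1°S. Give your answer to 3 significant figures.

1.35

The Mercator projection is conformal; its linear scale factor is the same in every direction and equals sec φ = 1/cos φ.
k = 1/cos 42.1° = 1/0.7420 = 1.348.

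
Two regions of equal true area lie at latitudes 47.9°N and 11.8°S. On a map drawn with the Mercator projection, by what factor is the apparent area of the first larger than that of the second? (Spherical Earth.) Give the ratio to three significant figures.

2.13

On Mercator, area is exaggerated by sec²φ = 1/cos²φ.
At 47.9°: sec²(47.9°) = 1/0.6704² = 2.225.
At 11.8°: sec²(11.8°) = 1/0.9789² = 1.044.
Ratio = 2.225/1.044 = cos²(11.8°)/cos²(47.9°) ≈ 2.13.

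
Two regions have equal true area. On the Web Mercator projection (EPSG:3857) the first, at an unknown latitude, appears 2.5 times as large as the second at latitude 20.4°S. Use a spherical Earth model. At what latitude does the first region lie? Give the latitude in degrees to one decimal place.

53.6°

Mercator areal scale is sec²φ, so apparent-area ratio = sec²φ₁ / sec²φ₂ = cos²φ₂ / cos²φ₁.
cos²φ₂ / cos²φ₁ = 2.5  ⇒  cos φ₁ = cos 20.4° / √2.5 = 0.9373/1.581 = 0.5928.
φ₁ = arccos(0.5928) ≈ 53.6°.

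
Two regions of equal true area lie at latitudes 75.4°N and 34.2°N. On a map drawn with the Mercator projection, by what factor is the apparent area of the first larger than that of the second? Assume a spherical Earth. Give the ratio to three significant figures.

Mercator is conformal with k = sec φ, so areal scale = k² = sec²φ.
At 75.4°: sec²(75.4°) = 1/0.2521² = 15.74.
At 34.2°: sec²(34.2°) = 1/0.8271² = 1.462.
Ratio = 15.74/1.462 = cos²(34.2°)/cos²(75.4°) ≈ 10.8.

10.8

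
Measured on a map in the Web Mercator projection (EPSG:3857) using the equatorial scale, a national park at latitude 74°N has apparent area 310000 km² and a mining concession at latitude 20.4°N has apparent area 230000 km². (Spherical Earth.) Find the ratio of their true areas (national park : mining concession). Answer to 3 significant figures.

0.117

Mercator's areal exaggeration is sec²φ; hence true area = (apparent area) · cos²φ.
True area of national park: 310000 × cos²(74°) = 310000 × 0.07598 = 23550 km².
True area of mining concession: 230000 × cos²(20.4°) = 230000 × 0.8785 = 202100 km².
Ratio = 23550 / 202100 ≈ 0.117.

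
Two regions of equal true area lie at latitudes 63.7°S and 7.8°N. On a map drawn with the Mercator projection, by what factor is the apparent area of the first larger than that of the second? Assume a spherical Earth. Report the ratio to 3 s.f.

Mercator is conformal with k = sec φ, so areal scale = k² = sec²φ.
At 63.7°: sec²(63.7°) = 1/0.4431² = 5.094.
At 7.8°: sec²(7.8°) = 1/0.9907² = 1.019.
Ratio = 5.094/1.019 = cos²(7.8°)/cos²(63.7°) ≈ 5.00.

5.00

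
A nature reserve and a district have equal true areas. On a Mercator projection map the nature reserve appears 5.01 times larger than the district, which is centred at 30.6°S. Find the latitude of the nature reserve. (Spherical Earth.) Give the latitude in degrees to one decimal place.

67.4°

For equal true areas on Mercator, apparent areas scale as sec²φ, so the ratio is cos²φ₂ / cos²φ₁.
cos²φ₂ / cos²φ₁ = 5.01  ⇒  cos φ₁ = cos 30.6° / √5.01 = 0.8607/2.238 = 0.3846.
φ₁ = arccos(0.3846) ≈ 67.4°.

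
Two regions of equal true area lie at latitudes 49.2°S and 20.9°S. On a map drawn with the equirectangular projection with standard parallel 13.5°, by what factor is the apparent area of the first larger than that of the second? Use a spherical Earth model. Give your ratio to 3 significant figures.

1.43

The equidistant cylindrical projection with φ₀ = 13.5° has h = 1 (meridians true) and k = cos φ₀ / cos φ along parallels.
Areal scale at 49.2°: h·k = 1.000 × 1.488 = 1.488.
Areal scale at 20.9°: h·k = 1.000 × 1.041 = 1.041.
Ratio = 1.488/1.041 ≈ 1.43.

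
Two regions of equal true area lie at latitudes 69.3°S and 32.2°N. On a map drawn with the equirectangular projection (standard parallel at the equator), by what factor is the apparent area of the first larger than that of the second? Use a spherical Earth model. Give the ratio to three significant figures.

For the equirectangular projection with φ₀ = 0 (plate carrée), h = 1 along meridians and k = sec φ along parallels.
Areal scale at 69.3°: h·k = 1.000 × 2.829 = 2.829.
Areal scale at 32.2°: h·k = 1.000 × 1.182 = 1.182.
Ratio = 2.829/1.182 ≈ 2.39.

2.39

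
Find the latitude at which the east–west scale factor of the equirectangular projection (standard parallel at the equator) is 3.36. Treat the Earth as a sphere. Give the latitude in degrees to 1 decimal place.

Plate carrée: h = 1, k = sec φ along parallels.
sec φ = 3.36  ⇒  cos φ = 0.2976  ⇒  φ ≈ 72.7°.

72.7°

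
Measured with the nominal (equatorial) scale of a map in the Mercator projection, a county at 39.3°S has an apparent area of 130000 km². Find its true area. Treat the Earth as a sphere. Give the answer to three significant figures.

Mercator is conformal, so the point scale is isotropic: h = k = sec φ = 1/cos φ.
Areal scale = k² = sec²φ = 1/cos²(39.3°) = 1/0.7738² = 1.670.
True area = apparent / (areal scale) = 130000 / 1.670 ≈ 77800 km².

77800 km²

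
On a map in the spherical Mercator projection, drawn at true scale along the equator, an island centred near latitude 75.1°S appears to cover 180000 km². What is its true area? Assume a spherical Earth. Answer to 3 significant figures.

11900 km²

The Mercator projection is conformal; its linear scale factor is the same in every direction and equals sec φ = 1/cos φ.
Areal scale = k² = sec²φ = 1/cos²(75.1°) = 1/0.2571² = 15.12.
True area = apparent / (areal scale) = 180000 / 15.12 ≈ 11900 km².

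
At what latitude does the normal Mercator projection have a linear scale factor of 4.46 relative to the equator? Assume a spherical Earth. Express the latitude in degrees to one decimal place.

Mercator scale is k = sec φ = 1/cos φ.
1/cos φ = 4.46  ⇒  cos φ = 0.2242  ⇒  φ = arccos(0.2242) ≈ 77.0°.

77.0°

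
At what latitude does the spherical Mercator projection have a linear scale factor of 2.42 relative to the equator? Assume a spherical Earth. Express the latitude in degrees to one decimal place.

Mercator scale is k = sec φ = 1/cos φ.
1/cos φ = 2.42  ⇒  cos φ = 0.4132  ⇒  φ = arccos(0.4132) ≈ 65.6°.

65.6°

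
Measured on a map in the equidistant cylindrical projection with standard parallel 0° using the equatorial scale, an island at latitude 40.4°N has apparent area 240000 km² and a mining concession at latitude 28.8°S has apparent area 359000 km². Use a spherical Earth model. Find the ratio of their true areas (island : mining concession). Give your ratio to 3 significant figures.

Plate carrée has h = 1 and k = sec φ, giving areal scale sec φ; true area = (apparent area) · cos φ.
True area of island: 240000 × cos(40.4°) = 240000 × 0.7615 = 182800 km².
True area of mining concession: 359000 × cos(28.8°) = 359000 × 0.8763 = 314600 km².
Ratio = 182800 / 314600 ≈ 0.581.

0.581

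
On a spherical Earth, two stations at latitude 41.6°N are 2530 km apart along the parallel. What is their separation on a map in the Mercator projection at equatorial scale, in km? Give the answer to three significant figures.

3380 km

Mercator is conformal, so the point scale is isotropic: h = k = sec φ = 1/cos φ.
Along the parallel, k = sec 41.6° = 1/0.7478 = 1.337.
Map distance = 2530 × 1.337 ≈ 3380 km.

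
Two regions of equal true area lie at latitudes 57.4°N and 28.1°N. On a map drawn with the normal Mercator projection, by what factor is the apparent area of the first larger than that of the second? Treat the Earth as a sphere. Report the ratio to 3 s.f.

Mercator is conformal with k = sec φ, so areal scale = k² = sec²φ.
At 57.4°: sec²(57.4°) = 1/0.5388² = 3.445.
At 28.1°: sec²(28.1°) = 1/0.8821² = 1.285.
Ratio = 3.445/1.285 = cos²(28.1°)/cos²(57.4°) ≈ 2.68.

2.68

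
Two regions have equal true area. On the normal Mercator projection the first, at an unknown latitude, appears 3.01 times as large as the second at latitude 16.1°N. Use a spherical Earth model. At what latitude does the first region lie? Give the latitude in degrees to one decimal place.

For equal true areas on Mercator, apparent areas scale as sec²φ, so the ratio is cos²φ₂ / cos²φ₁.
cos²φ₂ / cos²φ₁ = 3.01  ⇒  cos φ₁ = cos 16.1° / √3.01 = 0.9608/1.735 = 0.5538.
φ₁ = arccos(0.5538) ≈ 56.4°.

56.4°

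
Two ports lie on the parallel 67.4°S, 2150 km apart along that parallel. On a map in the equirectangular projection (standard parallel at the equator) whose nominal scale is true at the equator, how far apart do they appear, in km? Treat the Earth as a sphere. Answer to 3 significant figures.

In the plate carrée (x = Rλ, y = Rφ), meridians are true-scale (h = 1) and parallels are stretched by k = sec φ.
Along the parallel, k = sec 67.4° = 1/0.3843 = 2.602.
Map distance = 2150 × 2.602 ≈ 5590 km.

5590 km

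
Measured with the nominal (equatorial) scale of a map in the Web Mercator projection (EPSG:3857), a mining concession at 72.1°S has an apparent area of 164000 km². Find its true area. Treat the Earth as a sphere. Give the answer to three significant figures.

15500 km²

The Mercator projection is conformal; its linear scale factor is the same in every direction and equals sec φ = 1/cos φ.
Areal scale = k² = sec²φ = 1/cos²(72.1°) = 1/0.3074² = 10.59.
True area = apparent / (areal scale) = 164000 / 10.59 ≈ 15500 km².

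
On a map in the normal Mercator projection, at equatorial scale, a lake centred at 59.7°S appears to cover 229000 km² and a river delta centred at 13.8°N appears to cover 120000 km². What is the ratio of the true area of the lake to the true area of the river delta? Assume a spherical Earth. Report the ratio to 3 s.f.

0.515

Since Mercator area scale is 1/cos²φ, the true area equals the apparent area multiplied by cos²φ.
True area of lake: 229000 × cos²(59.7°) = 229000 × 0.2545 = 58290 km².
True area of river delta: 120000 × cos²(13.8°) = 120000 × 0.9431 = 113200 km².
Ratio = 58290 / 113200 ≈ 0.515.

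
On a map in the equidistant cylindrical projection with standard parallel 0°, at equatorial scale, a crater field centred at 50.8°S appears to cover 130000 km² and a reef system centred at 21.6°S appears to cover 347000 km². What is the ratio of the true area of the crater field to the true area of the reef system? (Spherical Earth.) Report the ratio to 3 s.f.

0.255

Plate carrée has h = 1 and k = sec φ, giving areal scale sec φ; true area = (apparent area) · cos φ.
True area of crater field: 130000 × cos(50.8°) = 130000 × 0.6320 = 82160 km².
True area of reef system: 347000 × cos(21.6°) = 347000 × 0.9298 = 322600 km².
Ratio = 82160 / 322600 ≈ 0.255.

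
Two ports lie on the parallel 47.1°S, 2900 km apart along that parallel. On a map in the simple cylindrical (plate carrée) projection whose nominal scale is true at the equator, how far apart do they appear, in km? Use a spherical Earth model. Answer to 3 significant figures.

For the equirectangular projection with φ₀ = 0 (plate carrée), h = 1 along meridians and k = sec φ along parallels.
Along the parallel, k = sec 47.1° = 1/0.6807 = 1.469.
Map distance = 2900 × 1.469 ≈ 4260 km.

4260 km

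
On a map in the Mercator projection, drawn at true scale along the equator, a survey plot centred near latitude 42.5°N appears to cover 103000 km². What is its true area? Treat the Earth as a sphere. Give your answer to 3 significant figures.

For Mercator, h = k = sec φ (a conformal cylindrical projection has a single point scale, 1/cos φ).
Areal scale = k² = sec²φ = 1/cos²(42.5°) = 1/0.7373² = 1.840.
True area = apparent / (areal scale) = 103000 / 1.840 ≈ 56000 km².

56000 km²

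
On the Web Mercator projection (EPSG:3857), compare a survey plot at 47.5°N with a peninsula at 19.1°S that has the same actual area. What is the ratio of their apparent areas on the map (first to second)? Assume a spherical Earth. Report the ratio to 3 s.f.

1.96

On Mercator, area is exaggerated by sec²φ = 1/cos²φ.
At 47.5°: sec²(47.5°) = 1/0.6756² = 2.191.
At 19.1°: sec²(19.1°) = 1/0.9449² = 1.120.
Ratio = 2.191/1.120 = cos²(19.1°)/cos²(47.5°) ≈ 1.96.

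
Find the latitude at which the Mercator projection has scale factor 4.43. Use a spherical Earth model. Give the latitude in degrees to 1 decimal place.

Mercator scale is k = sec φ = 1/cos φ.
1/cos φ = 4.43  ⇒  cos φ = 0.2257  ⇒  φ = arccos(0.2257) ≈ 77.0°.

77.0°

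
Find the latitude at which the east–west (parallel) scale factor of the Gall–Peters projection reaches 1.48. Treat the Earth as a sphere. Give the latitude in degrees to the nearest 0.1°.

61.5°

The Gall–Peters projection is cylindrical equal-area with φ₀ = 45°. Cylindrical equal-area (φ₀ = 45°): h = cos φ / cos 45° along meridians, k = cos 45° / cos φ along parallels; h·k = 1.
k = cos φ₀ / cos φ = 1.48  ⇒  cos φ = cos 45° / 1.48 = 0.4778.
φ = arccos(0.4778) ≈ 61.5°.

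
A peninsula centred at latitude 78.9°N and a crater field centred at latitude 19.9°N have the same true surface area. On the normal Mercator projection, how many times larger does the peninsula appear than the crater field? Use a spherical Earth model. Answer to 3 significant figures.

23.9

Mercator areal scale is sec²φ.
At 78.9°: sec²(78.9°) = 1/0.1925² = 26.98.
At 19.9°: sec²(19.9°) = 1/0.9403² = 1.131.
Ratio = 26.98/1.131 = cos²(19.9°)/cos²(78.9°) ≈ 23.9.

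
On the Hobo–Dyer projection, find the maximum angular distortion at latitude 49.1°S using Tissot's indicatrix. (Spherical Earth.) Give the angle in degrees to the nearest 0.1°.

The Hobo–Dyer projection is cylindrical equal-area with φ₀ = 37.5°. For cylindrical equal-area with standard parallel φ₀, h = cos φ / cos φ₀ and k = cos φ₀ / cos φ, so h·k = 1.
At 49.1°: h = 0.8253, k = 1.212; principal scales a = 1.212, b = 0.8253.
sin(ω/2) = (a − b)/(a + b) = 0.3864/2.037 = 0.1897, so ω = 2 arcsin(0.1897) ≈ 21.9°.

21.9°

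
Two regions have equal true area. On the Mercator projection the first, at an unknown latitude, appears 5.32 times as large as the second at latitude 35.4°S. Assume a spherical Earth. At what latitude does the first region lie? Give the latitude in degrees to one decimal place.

For equal true areas on Mercator, apparent areas scale as sec²φ, so the ratio is cos²φ₂ / cos²φ₁.
cos²φ₂ / cos²φ₁ = 5.32  ⇒  cos φ₁ = cos 35.4° / √5.32 = 0.8151/2.307 = 0.3534.
φ₁ = arccos(0.3534) ≈ 69.3°.

69.3°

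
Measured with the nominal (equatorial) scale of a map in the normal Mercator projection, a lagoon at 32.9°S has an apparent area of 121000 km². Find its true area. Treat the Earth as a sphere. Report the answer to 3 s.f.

For Mercator, h = k = sec φ (a conformal cylindrical projection has a single point scale, 1/cos φ).
Areal scale = k² = sec²φ = 1/cos²(32.9°) = 1/0.8396² = 1.419.
True area = apparent / (areal scale) = 121000 / 1.419 ≈ 85300 km².

85300 km²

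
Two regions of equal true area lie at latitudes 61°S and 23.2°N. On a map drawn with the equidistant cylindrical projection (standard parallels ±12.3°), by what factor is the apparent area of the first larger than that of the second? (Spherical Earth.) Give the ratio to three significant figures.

1.90

The equidistant cylindrical projection with φ₀ = 12.3° has h = 1 (meridians true) and k = cos φ₀ / cos φ along parallels.
Areal scale at 61°: h·k = 1.000 × 2.015 = 2.015.
Areal scale at 23.2°: h·k = 1.000 × 1.063 = 1.063.
Ratio = 2.015/1.063 ≈ 1.90.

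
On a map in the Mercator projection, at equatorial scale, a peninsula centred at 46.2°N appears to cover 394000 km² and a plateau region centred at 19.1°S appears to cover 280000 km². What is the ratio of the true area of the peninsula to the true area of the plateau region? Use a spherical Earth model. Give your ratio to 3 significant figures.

0.755

Since Mercator area scale is 1/cos²φ, the true area equals the apparent area multiplied by cos²φ.
True area of peninsula: 394000 × cos²(46.2°) = 394000 × 0.4791 = 188800 km².
True area of plateau region: 280000 × cos²(19.1°) = 280000 × 0.8929 = 250000 km².
Ratio = 188800 / 250000 ≈ 0.755.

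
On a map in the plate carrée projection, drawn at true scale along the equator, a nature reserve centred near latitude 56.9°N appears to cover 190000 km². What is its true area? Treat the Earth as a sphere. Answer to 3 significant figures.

104000 km²

Plate carrée maps x = Rλ, y = Rφ. The meridian scale is h = 1 and the parallel scale is k = 1/cos φ = sec φ.
Areal scale = h·k = 1 × sec φ; at 56.9°, h = 1.000, k = 1.831, so h·k = 1.831.
True area = apparent / (areal scale) = 190000 / 1.831 ≈ 104000 km².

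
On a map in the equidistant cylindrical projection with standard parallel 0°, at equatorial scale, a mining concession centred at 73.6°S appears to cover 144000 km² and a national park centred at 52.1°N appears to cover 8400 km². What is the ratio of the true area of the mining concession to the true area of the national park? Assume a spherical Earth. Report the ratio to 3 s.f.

On the plate carrée, areal scale = h·k = 1 × sec φ, so true area = apparent × cos φ.
True area of mining concession: 144000 × cos(73.6°) = 144000 × 0.2823 = 40660 km².
True area of national park: 8400 × cos(52.1°) = 8400 × 0.6143 = 5160 km².
Ratio = 40660 / 5160 ≈ 7.88.

7.88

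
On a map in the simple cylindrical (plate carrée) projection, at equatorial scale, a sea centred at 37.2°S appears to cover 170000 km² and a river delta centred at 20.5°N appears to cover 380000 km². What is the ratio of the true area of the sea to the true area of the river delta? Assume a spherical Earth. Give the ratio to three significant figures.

Plate carrée has h = 1 and k = sec φ, giving areal scale sec φ; true area = (apparent area) · cos φ.
True area of sea: 170000 × cos(37.2°) = 170000 × 0.7965 = 135400 km².
True area of river delta: 380000 × cos(20.5°) = 380000 × 0.9367 = 355900 km².
Ratio = 135400 / 355900 ≈ 0.380.

0.380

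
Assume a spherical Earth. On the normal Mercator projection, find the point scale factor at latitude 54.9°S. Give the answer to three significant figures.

For Mercator, h = k = sec φ (a conformal cylindrical projection has a single point scale, 1/cos φ).
k = 1/cos 54.9° = 1/0.5750 = 1.739.

1.74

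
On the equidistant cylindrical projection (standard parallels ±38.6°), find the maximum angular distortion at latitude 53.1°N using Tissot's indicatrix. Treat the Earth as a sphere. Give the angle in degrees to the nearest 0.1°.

In the equirectangular projection with standard parallel φ₀ = 38.6° (x = Rλ cos φ₀, y = Rφ), meridians are true-scale (h = 1) and the parallel scale is k = cos φ₀ / cos φ.
At 53.1°: h = 1.000, k = 1.302; principal scales a = 1.302, b = 1.000.
sin(ω/2) = (a − b)/(a + b) = 0.3016/2.302 = 0.1310, so ω = 2 arcsin(0.1310) ≈ 15.1°.

15.1°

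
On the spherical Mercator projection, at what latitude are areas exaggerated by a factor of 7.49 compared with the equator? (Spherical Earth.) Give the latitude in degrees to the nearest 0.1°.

68.6°

Mercator areal scale is sec²φ.
sec²φ = 7.49  ⇒  cos²φ = 0.1335  ⇒  cos φ = 0.3654.
φ = arccos(0.3654) ≈ 68.6°.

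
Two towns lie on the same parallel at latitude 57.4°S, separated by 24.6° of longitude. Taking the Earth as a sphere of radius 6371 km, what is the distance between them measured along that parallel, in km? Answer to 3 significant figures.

1470 km

Arc length along a parallel = R cos φ · Δλ (with Δλ in radians).
= 6371 × cos 57.4° × (24.6° × π/180) = 6371 × 0.5388 × 0.4294 ≈ 1470 km.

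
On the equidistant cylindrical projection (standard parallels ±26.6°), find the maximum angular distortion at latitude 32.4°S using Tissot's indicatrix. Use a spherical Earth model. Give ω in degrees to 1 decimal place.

In the equirectangular projection with standard parallel φ₀ = 26.6° (x = Rλ cos φ₀, y = Rφ), meridians are true-scale (h = 1) and the parallel scale is k = cos φ₀ / cos φ.
At 32.4°: h = 1.000, k = 1.059; principal scales a = 1.059, b = 1.000.
sin(ω/2) = (a − b)/(a + b) = 0.05901/2.059 = 0.02866, so ω = 2 arcsin(0.02866) ≈ 3.3°.

3.3°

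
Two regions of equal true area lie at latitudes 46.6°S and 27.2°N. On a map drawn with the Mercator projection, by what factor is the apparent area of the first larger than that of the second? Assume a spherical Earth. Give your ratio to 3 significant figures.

1.68

On Mercator, area is exaggerated by sec²φ = 1/cos²φ.
At 46.6°: sec²(46.6°) = 1/0.6871² = 2.118.
At 27.2°: sec²(27.2°) = 1/0.8894² = 1.264.
Ratio = 2.118/1.264 = cos²(27.2°)/cos²(46.6°) ≈ 1.68.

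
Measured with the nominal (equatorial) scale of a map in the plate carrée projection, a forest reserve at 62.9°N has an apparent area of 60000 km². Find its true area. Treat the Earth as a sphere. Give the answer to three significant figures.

In the plate carrée (x = Rλ, y = Rφ), meridians are true-scale (h = 1) and parallels are stretched by k = sec φ.
Areal scale = h·k = 1 × sec φ; at 62.9°, h = 1.000, k = 2.195, so h·k = 2.195.
True area = apparent / (areal scale) = 60000 / 2.195 ≈ 27300 km².

27300 km²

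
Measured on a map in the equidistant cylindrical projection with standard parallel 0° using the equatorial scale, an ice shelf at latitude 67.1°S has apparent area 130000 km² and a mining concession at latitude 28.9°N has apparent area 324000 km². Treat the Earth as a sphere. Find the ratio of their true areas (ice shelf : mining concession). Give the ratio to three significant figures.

0.178

On the plate carrée, areal scale = h·k = 1 × sec φ, so true area = apparent × cos φ.
True area of ice shelf: 130000 × cos(67.1°) = 130000 × 0.3891 = 50590 km².
True area of mining concession: 324000 × cos(28.9°) = 324000 × 0.8755 = 283700 km².
Ratio = 50590 / 283700 ≈ 0.178.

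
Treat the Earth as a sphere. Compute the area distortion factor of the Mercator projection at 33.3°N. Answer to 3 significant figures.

For Mercator, h = k = sec φ (a conformal cylindrical projection has a single point scale, 1/cos φ).
Areal scale = k² = sec²φ = 1/cos²(33.3°) = 1/0.8358² = 1.431.

1.43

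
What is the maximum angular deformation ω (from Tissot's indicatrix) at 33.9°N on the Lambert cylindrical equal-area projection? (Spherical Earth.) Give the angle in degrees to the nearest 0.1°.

21.2°

The Lambert cylindrical equal-area projection is the cylindrical equal-area projection with its standard parallel at the equator (φ₀ = 0). For cylindrical equal-area with standard parallel φ₀, h = cos φ / cos φ₀ and k = cos φ₀ / cos φ, so h·k = 1.
At 33.9°: h = 0.8300, k = 1.205; principal scales a = 1.205, b = 0.8300.
sin(ω/2) = (a − b)/(a + b) = 0.3748/2.035 = 0.1842, so ω = 2 arcsin(0.1842) ≈ 21.2°.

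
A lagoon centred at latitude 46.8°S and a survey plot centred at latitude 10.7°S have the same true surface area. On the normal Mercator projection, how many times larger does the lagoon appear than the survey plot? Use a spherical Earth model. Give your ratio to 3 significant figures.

Mercator areal scale is sec²φ.
At 46.8°: sec²(46.8°) = 1/0.6845² = 2.134.
At 10.7°: sec²(10.7°) = 1/0.9826² = 1.036.
Ratio = 2.134/1.036 = cos²(10.7°)/cos²(46.8°) ≈ 2.06.

2.06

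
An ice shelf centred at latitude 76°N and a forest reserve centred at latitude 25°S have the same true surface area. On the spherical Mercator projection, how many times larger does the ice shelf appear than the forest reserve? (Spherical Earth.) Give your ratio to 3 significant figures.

14.0

Mercator is conformal with k = sec φ, so areal scale = k² = sec²φ.
At 76°: sec²(76°) = 1/0.2419² = 17.09.
At 25°: sec²(25°) = 1/0.9063² = 1.217.
Ratio = 17.09/1.217 = cos²(25°)/cos²(76°) ≈ 14.0.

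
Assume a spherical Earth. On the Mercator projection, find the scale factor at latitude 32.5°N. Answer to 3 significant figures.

1.19

Mercator is conformal, so the point scale is isotropic: h = k = sec φ = 1/cos φ.
k = 1/cos 32.5° = 1/0.8434 = 1.186.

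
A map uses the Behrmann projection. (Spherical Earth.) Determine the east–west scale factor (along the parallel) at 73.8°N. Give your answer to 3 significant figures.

3.10

The Behrmann projection is cylindrical equal-area with φ₀ = 30°. A cylindrical equal-area projection with standard parallel φ₀ has meridian scale h = cos φ / cos φ₀ and parallel scale k = cos φ₀ / cos φ (so areas are preserved, h·k = 1).
k = cos 30° / cos 73.8° = 0.8660/0.2790 = 3.104.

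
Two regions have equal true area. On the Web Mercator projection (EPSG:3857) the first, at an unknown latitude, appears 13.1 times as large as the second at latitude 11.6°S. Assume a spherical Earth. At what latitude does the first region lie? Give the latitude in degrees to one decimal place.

74.3°

On Mercator, (apparent₁)/(apparent₂) = sec²φ₁ / sec²φ₂ when true areas are equal.
cos²φ₂ / cos²φ₁ = 13.1  ⇒  cos φ₁ = cos 11.6° / √13.1 = 0.9796/3.619 = 0.2706.
φ₁ = arccos(0.2706) ≈ 74.3°.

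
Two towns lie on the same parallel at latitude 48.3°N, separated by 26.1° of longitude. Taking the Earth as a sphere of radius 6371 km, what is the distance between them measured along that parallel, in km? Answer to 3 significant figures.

1930 km

Arc length along a parallel = R cos φ · Δλ (with Δλ in radians).
= 6371 × cos 48.3° × (26.1° × π/180) = 6371 × 0.6652 × 0.4555 ≈ 1930 km.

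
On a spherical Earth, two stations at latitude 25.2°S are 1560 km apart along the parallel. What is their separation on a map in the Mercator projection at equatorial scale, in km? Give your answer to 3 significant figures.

1720 km

The Mercator projection is conformal; its linear scale factor is the same in every direction and equals sec φ = 1/cos φ.
Along the parallel, k = sec 25.2° = 1/0.9048 = 1.105.
Map distance = 1560 × 1.105 ≈ 1720 km.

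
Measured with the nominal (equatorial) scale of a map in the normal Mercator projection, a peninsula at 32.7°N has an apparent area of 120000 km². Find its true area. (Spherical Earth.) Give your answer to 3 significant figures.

For Mercator, h = k = sec φ (a conformal cylindrical projection has a single point scale, 1/cos φ).
Areal scale = k² = sec²φ = 1/cos²(32.7°) = 1/0.8415² = 1.412.
True area = apparent / (areal scale) = 120000 / 1.412 ≈ 85000 km².

85000 km²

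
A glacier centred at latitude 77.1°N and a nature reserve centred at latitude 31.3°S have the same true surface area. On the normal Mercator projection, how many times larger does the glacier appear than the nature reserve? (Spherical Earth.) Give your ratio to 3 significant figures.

14.6

Mercator areal scale is sec²φ.
At 77.1°: sec²(77.1°) = 1/0.2233² = 20.06.
At 31.3°: sec²(31.3°) = 1/0.8545² = 1.370.
Ratio = 20.06/1.370 = cos²(31.3°)/cos²(77.1°) ≈ 14.6.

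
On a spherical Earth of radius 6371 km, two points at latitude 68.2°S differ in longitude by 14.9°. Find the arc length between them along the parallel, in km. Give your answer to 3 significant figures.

Arc length along a parallel = R cos φ · Δλ (with Δλ in radians).
= 6371 × cos 68.2° × (14.9° × π/180) = 6371 × 0.3714 × 0.2601 ≈ 615 km.

615 km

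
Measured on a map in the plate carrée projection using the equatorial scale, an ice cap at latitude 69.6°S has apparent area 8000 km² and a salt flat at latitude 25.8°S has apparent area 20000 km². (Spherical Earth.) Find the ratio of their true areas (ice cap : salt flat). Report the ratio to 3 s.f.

0.155

On the plate carrée, areal scale = h·k = 1 × sec φ, so true area = apparent × cos φ.
True area of ice cap: 8000 × cos(69.6°) = 8000 × 0.3486 = 2789 km².
True area of salt flat: 20000 × cos(25.8°) = 20000 × 0.9003 = 18010 km².
Ratio = 2789 / 18010 ≈ 0.155.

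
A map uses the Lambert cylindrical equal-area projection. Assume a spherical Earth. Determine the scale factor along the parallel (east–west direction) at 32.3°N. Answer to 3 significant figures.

The Lambert cylindrical equal-area projection is the cylindrical equal-area projection with its standard parallel at the equator (φ₀ = 0). For cylindrical equal-area with standard parallel φ₀, h = cos φ / cos φ₀ and k = cos φ₀ / cos φ, so h·k = 1.
k = cos 0° / cos 32.3° = 1.000/0.8453 = 1.183.

1.18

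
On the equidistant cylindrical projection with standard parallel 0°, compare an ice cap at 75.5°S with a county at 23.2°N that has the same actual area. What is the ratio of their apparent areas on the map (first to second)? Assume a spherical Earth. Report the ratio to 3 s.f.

3.67

In the plate carrée (x = Rλ, y = Rφ), meridians are true-scale (h = 1) and parallels are stretched by k = sec φ.
Areal scale at 75.5°: h·k = 1.000 × 3.994 = 3.994.
Areal scale at 23.2°: h·k = 1.000 × 1.088 = 1.088.
Ratio = 3.994/1.088 ≈ 3.67.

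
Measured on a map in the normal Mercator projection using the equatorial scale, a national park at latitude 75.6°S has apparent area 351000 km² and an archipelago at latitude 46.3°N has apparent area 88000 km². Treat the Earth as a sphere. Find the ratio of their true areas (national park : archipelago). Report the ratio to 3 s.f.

0.517

Since Mercator area scale is 1/cos²φ, the true area equals the apparent area multiplied by cos²φ.
True area of national park: 351000 × cos²(75.6°) = 351000 × 0.06185 = 21710 km².
True area of archipelago: 88000 × cos²(46.3°) = 88000 × 0.4773 = 42000 km².
Ratio = 21710 / 42000 ≈ 0.517.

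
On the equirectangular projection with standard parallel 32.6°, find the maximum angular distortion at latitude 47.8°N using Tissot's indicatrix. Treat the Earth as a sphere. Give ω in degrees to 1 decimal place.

In the equirectangular projection with standard parallel φ₀ = 32.6° (x = Rλ cos φ₀, y = Rφ), meridians are true-scale (h = 1) and the parallel scale is k = cos φ₀ / cos φ.
At 47.8°: h = 1.000, k = 1.254; principal scales a = 1.254, b = 1.000.
sin(ω/2) = (a − b)/(a + b) = 0.2542/2.254 = 0.1128, so ω = 2 arcsin(0.1128) ≈ 12.9°.

12.9°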